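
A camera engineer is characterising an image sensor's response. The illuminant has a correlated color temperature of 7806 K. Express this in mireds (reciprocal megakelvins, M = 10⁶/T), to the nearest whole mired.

M = 10⁶ / 7806 = 128.107 → 128 mireds.

128 mireds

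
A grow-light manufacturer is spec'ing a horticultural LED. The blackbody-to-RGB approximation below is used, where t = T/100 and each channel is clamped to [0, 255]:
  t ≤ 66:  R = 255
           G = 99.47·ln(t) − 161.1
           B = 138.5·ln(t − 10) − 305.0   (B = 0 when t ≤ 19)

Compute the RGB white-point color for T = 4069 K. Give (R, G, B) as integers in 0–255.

t = 4069/100 = 40.69; the t ≤ 66 branch applies.
R = 255 by definition for t ≤ 66.
G = 99.47·ln 40.69 − 161.1 = 99.47·3.7060 − 161.1 = 207.534.
B = 138.5·ln(40.69 − 10) − 305.0 = 138.5·ln 30.69 − 305.0 = 138.5·3.4239 − 305.0 = 169.215.
Rounded: (255, 208, 169).

(255, 208, 169)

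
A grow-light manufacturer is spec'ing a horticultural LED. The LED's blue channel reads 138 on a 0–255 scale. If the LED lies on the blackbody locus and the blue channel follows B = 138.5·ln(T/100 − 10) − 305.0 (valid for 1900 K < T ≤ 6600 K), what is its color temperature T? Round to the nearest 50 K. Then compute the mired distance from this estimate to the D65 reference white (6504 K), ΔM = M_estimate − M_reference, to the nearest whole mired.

ln(t − 10) = (138 + 305.0) / 138.5 = 3.1986.
t − 10 = e^3.1986 = 24.497, so t = 34.497.
T = 100·t = 3450 K → 3450 K to the nearest 50 K.
M_estimate = 10⁶/3450 = 289.86; M_reference = 10⁶/6504 = 153.75.
ΔM = 289.86 − 153.75 = 136.10 → +136 mireds.

+136 mireds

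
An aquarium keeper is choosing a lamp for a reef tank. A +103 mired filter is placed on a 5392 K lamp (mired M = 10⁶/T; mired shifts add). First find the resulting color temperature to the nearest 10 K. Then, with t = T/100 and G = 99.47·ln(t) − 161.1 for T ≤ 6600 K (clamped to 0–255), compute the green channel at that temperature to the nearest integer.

192

M_in = 10⁶/5392 = 185.46; M_out = 185.46 + (+103) = 288.46.
T_out = 10⁶/288.46 = 3466.7 K → 3470 K; t = 34.7.
G = 99.47·ln 34.7 − 161.1 = 99.47·3.5467 − 161.1 = 191.694.
Rounded: 192.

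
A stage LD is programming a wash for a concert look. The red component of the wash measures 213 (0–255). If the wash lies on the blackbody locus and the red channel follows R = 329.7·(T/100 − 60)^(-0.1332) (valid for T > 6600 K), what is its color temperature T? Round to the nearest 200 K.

(t − 60)^(-0.1332) = 213/329.7 = 0.64604.
t − 60 = 0.64604^(1/-0.1332) = 0.64604^(-7.508) = 26.575, so t = 86.575.
T = 100·t = 8657 K → 8600 K to the nearest 200 K.

8600 K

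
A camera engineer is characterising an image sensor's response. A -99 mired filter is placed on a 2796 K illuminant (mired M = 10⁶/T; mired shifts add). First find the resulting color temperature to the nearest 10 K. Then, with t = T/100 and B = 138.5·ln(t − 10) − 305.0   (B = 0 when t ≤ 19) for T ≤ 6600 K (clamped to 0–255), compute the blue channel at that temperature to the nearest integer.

M_in = 10⁶/2796 = 357.65; M_out = 357.65 + (-99) = 258.65.
T_out = 10⁶/258.65 = 3866.2 K → 3870 K; t = 38.7.
B = 138.5·ln(38.7 − 10) − 305.0 = 138.5·ln 28.7 − 305.0 = 138.5·3.3569 − 305.0 = 159.930.
Rounded: 160.

160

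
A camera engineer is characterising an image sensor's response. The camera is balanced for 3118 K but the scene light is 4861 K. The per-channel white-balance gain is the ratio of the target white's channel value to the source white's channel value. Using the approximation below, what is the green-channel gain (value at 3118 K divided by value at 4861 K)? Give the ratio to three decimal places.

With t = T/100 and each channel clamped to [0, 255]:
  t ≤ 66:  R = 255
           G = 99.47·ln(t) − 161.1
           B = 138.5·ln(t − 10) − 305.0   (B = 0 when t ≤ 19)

At 4861 K (t = 48.61):
  G = 99.47·ln 48.61 − 161.1 = 99.47·3.8838 − 161.1 = 225.224.
At 3118 K (t = 31.18):
  G = 99.47·ln 31.18 − 161.1 = 99.47·3.4398 − 161.1 = 181.055.
Gain = 181.055 / 225.224 = 0.8039 → 0.804.

0.804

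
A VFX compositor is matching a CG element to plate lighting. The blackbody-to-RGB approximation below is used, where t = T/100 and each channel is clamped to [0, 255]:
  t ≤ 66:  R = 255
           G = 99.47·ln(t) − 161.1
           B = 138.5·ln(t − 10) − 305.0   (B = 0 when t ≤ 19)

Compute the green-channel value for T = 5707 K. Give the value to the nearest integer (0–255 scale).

241

t = 5707/100 = 57.07; the t ≤ 66 branch applies.
G = 99.47·ln 57.07 − 161.1 = 99.47·4.0443 − 161.1 = 241.184.
Rounded: 241.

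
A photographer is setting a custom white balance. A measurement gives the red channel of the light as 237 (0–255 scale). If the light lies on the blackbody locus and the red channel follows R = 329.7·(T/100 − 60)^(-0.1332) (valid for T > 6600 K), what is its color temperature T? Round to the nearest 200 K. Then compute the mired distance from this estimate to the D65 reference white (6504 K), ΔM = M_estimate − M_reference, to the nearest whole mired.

(t − 60)^(-0.1332) = 237/329.7 = 0.71884.
t − 60 = 0.71884^(1/-0.1332) = 0.71884^(-7.508) = 11.922, so t = 71.922.
T = 100·t = 7192 K → 7200 K to the nearest 200 K.
M_estimate = 10⁶/7200 = 138.89; M_reference = 10⁶/6504 = 153.75.
ΔM = 138.89 − 153.75 = -14.86 → -15 mireds.

-15 mireds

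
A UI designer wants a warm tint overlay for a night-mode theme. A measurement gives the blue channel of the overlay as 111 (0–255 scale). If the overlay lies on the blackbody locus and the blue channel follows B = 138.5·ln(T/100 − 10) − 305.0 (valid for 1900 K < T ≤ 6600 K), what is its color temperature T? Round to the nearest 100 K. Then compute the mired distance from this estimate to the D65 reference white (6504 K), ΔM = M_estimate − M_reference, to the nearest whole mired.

ln(t − 10) = (111 + 305.0) / 138.5 = 3.0036.
t − 10 = e^3.0036 = 20.158, so t = 30.158.
T = 100·t = 3016 K → 3000 K to the nearest 100 K.
M_estimate = 10⁶/3000 = 333.33; M_reference = 10⁶/6504 = 153.75.
ΔM = 333.33 − 153.75 = 179.58 → +180 mireds.

+180 mireds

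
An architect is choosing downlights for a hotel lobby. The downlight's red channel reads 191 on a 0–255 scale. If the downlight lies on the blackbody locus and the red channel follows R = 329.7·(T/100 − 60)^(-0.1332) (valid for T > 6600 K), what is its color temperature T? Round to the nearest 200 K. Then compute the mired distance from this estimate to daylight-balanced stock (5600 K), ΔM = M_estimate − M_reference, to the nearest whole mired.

(t − 60)^(-0.1332) = 191/329.7 = 0.57931.
t − 60 = 0.57931^(1/-0.1332) = 0.57931^(-7.508) = 60.245, so t = 120.245.
T = 100·t = 12025 K → 12000 K to the nearest 200 K.
M_estimate = 10⁶/12000 = 83.33; M_reference = 10⁶/5600 = 178.57.
ΔM = 83.33 − 178.57 = -95.24 → -95 mireds.

-95 mireds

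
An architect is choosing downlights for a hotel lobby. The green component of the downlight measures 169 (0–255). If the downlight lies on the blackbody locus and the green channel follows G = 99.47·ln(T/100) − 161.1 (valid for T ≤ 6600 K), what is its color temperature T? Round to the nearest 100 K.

ln t = (169 + 161.1) / 99.47 = 3.3186.
t = e^3.3186 = 27.621.
T = 100·t = 2762 K → 2800 K to the nearest 100 K.

2800 K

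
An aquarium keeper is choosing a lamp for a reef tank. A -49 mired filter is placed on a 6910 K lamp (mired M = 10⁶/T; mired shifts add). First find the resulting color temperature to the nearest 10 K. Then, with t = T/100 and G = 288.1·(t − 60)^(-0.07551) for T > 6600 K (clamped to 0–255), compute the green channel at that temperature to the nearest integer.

216

M_in = 10⁶/6910 = 144.72; M_out = 144.72 + (-49) = 95.72.
T_out = 10⁶/95.72 = 10447.4 K → 10450 K; t = 104.5.
G = 288.1·(104.5 − 60)^(-0.07551) = 288.1·44.5^(-0.07551) = 288.1·0.75081 = 216.310.
Rounded: 216.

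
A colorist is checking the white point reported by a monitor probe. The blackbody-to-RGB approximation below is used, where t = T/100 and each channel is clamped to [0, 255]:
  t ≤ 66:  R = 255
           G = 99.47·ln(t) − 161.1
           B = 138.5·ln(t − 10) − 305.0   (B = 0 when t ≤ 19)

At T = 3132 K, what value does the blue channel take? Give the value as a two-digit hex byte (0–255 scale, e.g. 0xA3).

0x77

t = 3132/100 = 31.32; the t ≤ 66 branch applies.
B = 138.5·ln(31.32 − 10) − 305.0 = 138.5·ln 21.32 − 305.0 = 138.5·3.0596 − 305.0 = 118.761.
Rounded: 119; in hex, 0x77.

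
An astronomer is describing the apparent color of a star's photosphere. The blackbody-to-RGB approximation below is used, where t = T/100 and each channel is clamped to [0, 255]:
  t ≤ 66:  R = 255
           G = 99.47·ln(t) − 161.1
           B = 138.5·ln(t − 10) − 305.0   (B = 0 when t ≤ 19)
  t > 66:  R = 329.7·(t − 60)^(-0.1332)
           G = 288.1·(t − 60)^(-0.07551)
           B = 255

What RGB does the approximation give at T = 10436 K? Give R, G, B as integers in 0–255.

t = 10436/100 = 104.36; the t > 66 branch applies.
R = 329.7·(104.36 − 60)^(-0.1332) = 329.7·44.36^(-0.1332) = 329.7·0.60342 = 198.948.
G = 288.1·(104.36 − 60)^(-0.07551) = 288.1·44.36^(-0.07551) = 288.1·0.75099 = 216.361.
B = 255 by definition for t > 66.
Rounded: (199, 216, 255).

R=199, G=216, B=255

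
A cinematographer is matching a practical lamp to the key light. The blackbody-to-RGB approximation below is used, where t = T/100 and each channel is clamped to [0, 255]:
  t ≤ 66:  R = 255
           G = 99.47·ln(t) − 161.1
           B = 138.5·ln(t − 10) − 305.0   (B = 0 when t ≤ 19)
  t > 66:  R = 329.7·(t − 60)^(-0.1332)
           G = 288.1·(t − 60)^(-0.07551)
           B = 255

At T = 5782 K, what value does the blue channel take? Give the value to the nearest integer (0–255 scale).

231

t = 5782/100 = 57.82; the t ≤ 66 branch applies.
B = 138.5·ln(57.82 − 10) − 305.0 = 138.5·ln 47.82 − 305.0 = 138.5·3.8674 − 305.0 = 230.641.
Rounded: 231.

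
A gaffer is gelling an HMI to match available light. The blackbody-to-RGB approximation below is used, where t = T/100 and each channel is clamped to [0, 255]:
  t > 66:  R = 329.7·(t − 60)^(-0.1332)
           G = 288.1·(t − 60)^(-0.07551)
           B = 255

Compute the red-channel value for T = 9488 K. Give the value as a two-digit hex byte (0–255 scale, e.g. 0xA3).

t = 9488/100 = 94.88; the t > 66 branch applies.
R = 329.7·(94.88 − 60)^(-0.1332) = 329.7·34.88^(-0.1332) = 329.7·0.62306 = 205.422.
Rounded: 205; in hex, 0xCD.

0xCD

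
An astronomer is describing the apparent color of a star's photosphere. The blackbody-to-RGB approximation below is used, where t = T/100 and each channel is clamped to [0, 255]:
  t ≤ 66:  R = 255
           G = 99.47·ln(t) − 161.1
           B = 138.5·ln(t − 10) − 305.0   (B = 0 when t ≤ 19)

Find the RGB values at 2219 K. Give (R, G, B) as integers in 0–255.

(255, 147, 41)

t = 2219/100 = 22.19; the t ≤ 66 branch applies.
R = 255 by definition for t ≤ 66.
G = 99.47·ln 22.19 − 161.1 = 99.47·3.0996 − 161.1 = 147.221.
B = 138.5·ln(22.19 − 10) − 305.0 = 138.5·ln 12.19 − 305.0 = 138.5·2.5006 − 305.0 = 41.335.
Rounded: (255, 147, 41).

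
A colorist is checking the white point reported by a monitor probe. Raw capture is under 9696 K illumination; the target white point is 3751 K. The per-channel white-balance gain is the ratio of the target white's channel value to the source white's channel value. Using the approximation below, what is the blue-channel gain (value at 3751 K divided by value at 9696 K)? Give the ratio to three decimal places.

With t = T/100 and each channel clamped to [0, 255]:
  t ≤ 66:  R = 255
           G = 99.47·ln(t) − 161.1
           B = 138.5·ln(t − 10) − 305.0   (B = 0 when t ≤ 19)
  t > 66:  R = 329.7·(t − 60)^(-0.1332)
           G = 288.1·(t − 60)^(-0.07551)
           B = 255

At 9696 K (t = 96.96):
  B = 255 by definition for t > 66.
At 3751 K (t = 37.51):
  B = 138.5·ln(37.51 − 10) − 305.0 = 138.5·ln 27.51 − 305.0 = 138.5·3.3145 − 305.0 = 154.065.
Gain = 154.065 / 255.000 = 0.6042 → 0.604.

0.604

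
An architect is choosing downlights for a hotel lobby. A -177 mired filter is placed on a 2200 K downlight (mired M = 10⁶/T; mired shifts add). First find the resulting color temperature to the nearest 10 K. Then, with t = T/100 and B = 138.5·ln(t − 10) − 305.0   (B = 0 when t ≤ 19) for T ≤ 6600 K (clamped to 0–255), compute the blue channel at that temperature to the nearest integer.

146

M_in = 10⁶/2200 = 454.55; M_out = 454.55 + (-177) = 277.55.
T_out = 10⁶/277.55 = 3603.0 K → 3600 K; t = 36.
B = 138.5·ln(36 − 10) − 305.0 = 138.5·ln 26 − 305.0 = 138.5·3.2581 − 305.0 = 146.246.
Rounded: 146.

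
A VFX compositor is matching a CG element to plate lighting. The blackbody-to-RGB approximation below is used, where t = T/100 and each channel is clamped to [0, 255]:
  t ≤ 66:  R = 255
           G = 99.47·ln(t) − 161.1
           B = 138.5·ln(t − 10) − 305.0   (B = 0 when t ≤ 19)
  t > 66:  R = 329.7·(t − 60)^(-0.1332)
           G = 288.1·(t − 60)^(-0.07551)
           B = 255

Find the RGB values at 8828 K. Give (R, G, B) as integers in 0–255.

(211, 224, 255)

t = 8828/100 = 88.28; the t > 66 branch applies.
R = 329.7·(88.28 − 60)^(-0.1332) = 329.7·28.28^(-0.1332) = 329.7·0.64071 = 211.243.
G = 288.1·(88.28 − 60)^(-0.07551) = 288.1·28.28^(-0.07551) = 288.1·0.77696 = 223.842.
B = 255 by definition for t > 66.
Rounded: (211, 224, 255).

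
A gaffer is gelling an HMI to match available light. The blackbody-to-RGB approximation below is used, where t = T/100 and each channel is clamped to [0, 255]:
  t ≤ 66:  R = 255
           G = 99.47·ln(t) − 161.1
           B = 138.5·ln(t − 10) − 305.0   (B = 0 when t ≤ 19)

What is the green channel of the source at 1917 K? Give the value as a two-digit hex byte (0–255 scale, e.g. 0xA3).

0x85

t = 1917/100 = 19.17; the t ≤ 66 branch applies.
G = 99.47·ln 19.17 − 161.1 = 99.47·2.9533 − 161.1 = 132.669.
Rounded: 133; in hex, 0x85.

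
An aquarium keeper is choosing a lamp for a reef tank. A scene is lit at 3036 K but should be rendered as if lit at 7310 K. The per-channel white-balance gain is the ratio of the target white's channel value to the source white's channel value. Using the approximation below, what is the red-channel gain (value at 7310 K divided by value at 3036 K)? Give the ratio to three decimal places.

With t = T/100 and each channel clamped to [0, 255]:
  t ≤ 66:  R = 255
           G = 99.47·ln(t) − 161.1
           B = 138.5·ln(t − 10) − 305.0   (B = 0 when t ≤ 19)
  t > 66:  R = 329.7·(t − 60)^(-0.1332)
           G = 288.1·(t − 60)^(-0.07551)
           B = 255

0.918

At 3036 K (t = 30.36):
  R = 255 by definition for t ≤ 66.
At 7310 K (t = 73.1):
  R = 329.7·(73.1 − 60)^(-0.1332) = 329.7·13.1^(-0.1332) = 329.7·0.70987 = 234.044.
Gain = 234.044 / 255.000 = 0.9178 → 0.918.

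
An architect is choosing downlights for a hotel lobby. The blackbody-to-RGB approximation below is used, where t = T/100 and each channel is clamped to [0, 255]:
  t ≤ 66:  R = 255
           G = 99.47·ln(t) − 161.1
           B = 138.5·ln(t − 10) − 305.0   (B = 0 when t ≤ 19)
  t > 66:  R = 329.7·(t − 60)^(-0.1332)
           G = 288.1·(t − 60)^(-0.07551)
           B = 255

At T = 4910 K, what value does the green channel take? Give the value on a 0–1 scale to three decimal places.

0.887

t = 4910/100 = 49.1; the t ≤ 66 branch applies.
G = 99.47·ln 49.1 − 161.1 = 99.47·3.8939 − 161.1 = 226.222.
On a 0–1 scale: 226.222/255 = 0.8871 → 0.887.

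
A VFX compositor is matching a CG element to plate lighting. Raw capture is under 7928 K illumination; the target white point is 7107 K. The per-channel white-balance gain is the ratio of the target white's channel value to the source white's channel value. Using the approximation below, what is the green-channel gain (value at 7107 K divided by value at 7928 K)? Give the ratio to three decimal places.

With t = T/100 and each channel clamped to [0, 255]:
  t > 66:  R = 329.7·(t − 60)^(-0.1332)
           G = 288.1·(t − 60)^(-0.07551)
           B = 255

1.043

At 7928 K (t = 79.28):
  G = 288.1·(79.28 − 60)^(-0.07551) = 288.1·19.28^(-0.07551) = 288.1·0.79976 = 230.412.
At 7107 K (t = 71.07):
  G = 288.1·(71.07 − 60)^(-0.07551) = 288.1·11.07^(-0.07551) = 288.1·0.83398 = 240.270.
Gain = 240.270 / 230.412 = 1.0428 → 1.043.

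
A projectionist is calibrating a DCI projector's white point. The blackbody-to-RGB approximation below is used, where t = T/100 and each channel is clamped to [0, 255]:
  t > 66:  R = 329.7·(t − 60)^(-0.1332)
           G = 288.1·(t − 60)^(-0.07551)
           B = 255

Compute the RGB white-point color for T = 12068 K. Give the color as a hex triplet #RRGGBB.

t = 12068/100 = 120.68; the t > 66 branch applies.
R = 329.7·(120.68 − 60)^(-0.1332) = 329.7·60.68^(-0.1332) = 329.7·0.57876 = 190.817.
G = 288.1·(120.68 − 60)^(-0.07551) = 288.1·60.68^(-0.07551) = 288.1·0.73344 = 211.303.
B = 255 by definition for t > 66.
Rounded: (191, 211, 255).
In hex: #BFD3FF.

#BFD3FF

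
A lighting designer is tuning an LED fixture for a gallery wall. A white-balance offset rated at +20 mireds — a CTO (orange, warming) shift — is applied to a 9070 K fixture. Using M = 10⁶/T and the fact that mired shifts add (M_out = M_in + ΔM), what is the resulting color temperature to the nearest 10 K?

M_in = 10⁶/9070 = 110.25 mireds.
M_out = 110.25 + (+20) = 130.25 mireds.
T_out = 10⁶/130.25 = 7677.3 K → 7680 K.

7680 K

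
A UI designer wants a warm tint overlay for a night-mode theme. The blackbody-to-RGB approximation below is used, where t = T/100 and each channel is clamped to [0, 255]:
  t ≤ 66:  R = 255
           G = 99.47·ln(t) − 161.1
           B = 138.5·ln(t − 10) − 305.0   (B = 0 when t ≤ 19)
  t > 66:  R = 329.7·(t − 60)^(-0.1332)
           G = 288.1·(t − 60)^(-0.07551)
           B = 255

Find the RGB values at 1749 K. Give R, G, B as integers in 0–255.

t = 1749/100 = 17.49; the t ≤ 66 branch applies.
R = 255 by definition for t ≤ 66.
G = 99.47·ln 17.49 − 161.1 = 99.47·2.8616 − 161.1 = 123.546.
t = 17.49 ≤ 19, so B = 0.
Rounded: (255, 124, 0).

R=255, G=124, B=0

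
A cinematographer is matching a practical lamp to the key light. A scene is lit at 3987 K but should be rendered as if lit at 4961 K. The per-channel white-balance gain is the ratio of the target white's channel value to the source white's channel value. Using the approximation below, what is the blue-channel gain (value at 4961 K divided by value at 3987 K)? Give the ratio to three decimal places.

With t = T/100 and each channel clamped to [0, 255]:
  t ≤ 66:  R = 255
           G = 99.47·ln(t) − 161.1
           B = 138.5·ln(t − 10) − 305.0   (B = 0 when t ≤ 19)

At 3987 K (t = 39.87):
  B = 138.5·ln(39.87 − 10) − 305.0 = 138.5·ln 29.87 − 305.0 = 138.5·3.3969 − 305.0 = 165.464.
At 4961 K (t = 49.61):
  B = 138.5·ln(49.61 − 10) − 305.0 = 138.5·ln 39.61 − 305.0 = 138.5·3.6791 − 305.0 = 204.553.
Gain = 204.553 / 165.464 = 1.2362 → 1.236.

1.236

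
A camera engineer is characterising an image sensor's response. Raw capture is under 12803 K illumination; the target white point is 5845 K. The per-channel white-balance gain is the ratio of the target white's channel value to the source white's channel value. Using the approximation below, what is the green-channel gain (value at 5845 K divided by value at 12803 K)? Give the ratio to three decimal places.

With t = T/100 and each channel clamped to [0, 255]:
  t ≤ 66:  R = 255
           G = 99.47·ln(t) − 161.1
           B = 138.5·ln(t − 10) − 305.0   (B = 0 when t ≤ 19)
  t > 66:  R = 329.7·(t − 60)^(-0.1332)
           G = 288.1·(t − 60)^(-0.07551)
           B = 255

1.163

At 12803 K (t = 128.03):
  G = 288.1·(128.03 − 60)^(-0.07551) = 288.1·68.03^(-0.07551) = 288.1·0.72713 = 209.487.
At 5845 K (t = 58.45):
  G = 99.47·ln 58.45 − 161.1 = 99.47·4.0682 − 161.1 = 243.561.
Gain = 243.561 / 209.487 = 1.1627 → 1.163.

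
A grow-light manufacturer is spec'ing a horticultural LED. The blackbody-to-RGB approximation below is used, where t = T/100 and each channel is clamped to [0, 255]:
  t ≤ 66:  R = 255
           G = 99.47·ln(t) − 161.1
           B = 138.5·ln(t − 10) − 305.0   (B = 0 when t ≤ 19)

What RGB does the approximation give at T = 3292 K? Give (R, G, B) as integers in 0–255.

t = 3292/100 = 32.92; the t ≤ 66 branch applies.
R = 255 by definition for t ≤ 66.
G = 99.47·ln 32.92 − 161.1 = 99.47·3.4941 − 161.1 = 186.456.
B = 138.5·ln(32.92 − 10) − 305.0 = 138.5·ln 22.92 − 305.0 = 138.5·3.1320 − 305.0 = 128.783.
Rounded: (255, 186, 129).

(255, 186, 129)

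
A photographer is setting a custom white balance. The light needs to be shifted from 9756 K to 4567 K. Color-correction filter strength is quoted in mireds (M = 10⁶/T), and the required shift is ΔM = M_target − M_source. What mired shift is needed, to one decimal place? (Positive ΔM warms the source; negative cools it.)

+116.5 mireds

M_source = 10⁶/9756 = 102.501; M_target = 10⁶/4567 = 218.962.
ΔM = 218.962 − 102.501 = 116.461 → +116.5 mireds, a warming shift.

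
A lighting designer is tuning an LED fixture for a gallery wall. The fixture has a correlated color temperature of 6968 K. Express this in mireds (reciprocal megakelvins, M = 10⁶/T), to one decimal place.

M = 10⁶ / 6968 = 143.513 → 143.5 mireds.

143.5 mireds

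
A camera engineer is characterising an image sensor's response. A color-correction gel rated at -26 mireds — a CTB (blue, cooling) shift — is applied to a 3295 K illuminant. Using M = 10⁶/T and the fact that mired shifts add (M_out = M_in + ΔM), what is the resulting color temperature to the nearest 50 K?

3600 K

M_in = 10⁶/3295 = 303.49 mireds.
M_out = 303.49 + (-26) = 277.49 mireds.
T_out = 10⁶/277.49 = 3603.7 K → 3600 K.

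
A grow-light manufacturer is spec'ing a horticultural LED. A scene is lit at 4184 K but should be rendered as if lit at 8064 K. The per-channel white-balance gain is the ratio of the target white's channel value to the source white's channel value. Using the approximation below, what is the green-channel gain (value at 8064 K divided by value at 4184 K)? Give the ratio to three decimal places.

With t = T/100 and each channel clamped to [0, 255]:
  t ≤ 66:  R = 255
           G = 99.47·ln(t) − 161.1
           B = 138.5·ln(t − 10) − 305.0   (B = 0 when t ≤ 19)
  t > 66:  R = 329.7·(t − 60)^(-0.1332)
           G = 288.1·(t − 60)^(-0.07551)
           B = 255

At 4184 K (t = 41.84):
  G = 99.47·ln 41.84 − 161.1 = 99.47·3.7339 − 161.1 = 210.306.
At 8064 K (t = 80.64):
  G = 288.1·(80.64 − 60)^(-0.07551) = 288.1·20.64^(-0.07551) = 288.1·0.79566 = 229.229.
Gain = 229.229 / 210.306 = 1.0900 → 1.090.

1.090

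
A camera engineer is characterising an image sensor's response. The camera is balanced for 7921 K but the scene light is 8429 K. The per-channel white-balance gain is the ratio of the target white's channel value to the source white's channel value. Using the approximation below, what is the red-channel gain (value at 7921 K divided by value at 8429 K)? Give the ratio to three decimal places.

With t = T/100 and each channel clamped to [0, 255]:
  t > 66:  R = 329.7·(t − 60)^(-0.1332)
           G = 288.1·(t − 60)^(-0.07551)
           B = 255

At 8429 K (t = 84.29):
  R = 329.7·(84.29 − 60)^(-0.1332) = 329.7·24.29^(-0.1332) = 329.7·0.65382 = 215.566.
At 7921 K (t = 79.21):
  R = 329.7·(79.21 − 60)^(-0.1332) = 329.7·19.21^(-0.1332) = 329.7·0.67458 = 222.409.
Gain = 222.409 / 215.566 = 1.0317 → 1.032.

1.032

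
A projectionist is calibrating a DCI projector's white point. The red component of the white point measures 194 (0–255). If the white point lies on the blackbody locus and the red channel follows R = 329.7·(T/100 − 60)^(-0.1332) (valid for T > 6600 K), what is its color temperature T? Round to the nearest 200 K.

(t − 60)^(-0.1332) = 194/329.7 = 0.58841.
t − 60 = 0.58841^(1/-0.1332) = 0.58841^(-7.508) = 53.593, so t = 113.593.
T = 100·t = 11359 K → 11400 K to the nearest 200 K.

11400 K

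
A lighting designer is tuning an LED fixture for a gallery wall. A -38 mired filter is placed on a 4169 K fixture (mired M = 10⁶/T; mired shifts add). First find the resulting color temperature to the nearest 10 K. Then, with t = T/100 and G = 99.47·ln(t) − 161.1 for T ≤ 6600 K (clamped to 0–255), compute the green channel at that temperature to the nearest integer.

M_in = 10⁶/4169 = 239.87; M_out = 239.87 + (-38) = 201.87.
T_out = 10⁶/201.87 = 4953.8 K → 4950 K; t = 49.5.
G = 99.47·ln 49.5 − 161.1 = 99.47·3.9020 − 161.1 = 227.029.
Rounded: 227.

227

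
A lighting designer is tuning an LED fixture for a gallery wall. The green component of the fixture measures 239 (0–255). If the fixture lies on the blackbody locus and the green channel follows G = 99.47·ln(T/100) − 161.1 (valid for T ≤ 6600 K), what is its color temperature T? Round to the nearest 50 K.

5600 K

ln t = (239 + 161.1) / 99.47 = 4.0223.
t = e^4.0223 = 55.830.
T = 100·t = 5583 K → 5600 K to the nearest 50 K.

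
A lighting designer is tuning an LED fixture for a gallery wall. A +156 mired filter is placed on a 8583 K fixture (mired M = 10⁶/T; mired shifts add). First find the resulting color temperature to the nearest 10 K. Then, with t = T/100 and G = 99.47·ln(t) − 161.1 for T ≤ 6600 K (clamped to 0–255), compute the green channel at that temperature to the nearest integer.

197

M_in = 10⁶/8583 = 116.51; M_out = 116.51 + (+156) = 272.51.
T_out = 10⁶/272.51 = 3669.6 K → 3670 K; t = 36.7.
G = 99.47·ln 36.7 − 161.1 = 99.47·3.6028 − 161.1 = 197.268.
Rounded: 197.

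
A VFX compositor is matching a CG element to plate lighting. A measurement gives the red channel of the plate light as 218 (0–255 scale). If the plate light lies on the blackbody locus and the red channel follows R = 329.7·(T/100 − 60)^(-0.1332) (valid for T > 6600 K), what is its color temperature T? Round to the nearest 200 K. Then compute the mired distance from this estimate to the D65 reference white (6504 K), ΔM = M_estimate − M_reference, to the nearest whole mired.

(t − 60)^(-0.1332) = 218/329.7 = 0.66121.
t − 60 = 0.66121^(1/-0.1332) = 0.66121^(-7.508) = 22.326, so t = 82.326.
T = 100·t = 8233 K → 8200 K to the nearest 200 K.
M_estimate = 10⁶/8200 = 121.95; M_reference = 10⁶/6504 = 153.75.
ΔM = 121.95 − 153.75 = -31.80 → -32 mireds.

-32 mireds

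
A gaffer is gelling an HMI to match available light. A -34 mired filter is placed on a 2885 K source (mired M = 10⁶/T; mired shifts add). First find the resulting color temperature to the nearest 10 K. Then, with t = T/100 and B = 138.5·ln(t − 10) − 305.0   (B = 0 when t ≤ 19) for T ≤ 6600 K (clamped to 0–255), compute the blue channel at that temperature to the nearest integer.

123

M_in = 10⁶/2885 = 346.62; M_out = 346.62 + (-34) = 312.62.
T_out = 10⁶/312.62 = 3198.8 K → 3200 K; t = 32.
B = 138.5·ln(32 − 10) − 305.0 = 138.5·ln 22 − 305.0 = 138.5·3.0910 − 305.0 = 123.109.
Rounded: 123.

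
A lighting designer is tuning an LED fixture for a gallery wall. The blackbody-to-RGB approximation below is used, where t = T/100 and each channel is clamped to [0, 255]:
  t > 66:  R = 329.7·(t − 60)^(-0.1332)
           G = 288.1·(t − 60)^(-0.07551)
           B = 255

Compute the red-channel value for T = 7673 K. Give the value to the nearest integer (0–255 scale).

227

t = 7673/100 = 76.73; the t > 66 branch applies.
R = 329.7·(76.73 − 60)^(-0.1332) = 329.7·16.73^(-0.1332) = 329.7·0.68712 = 226.542.
Rounded: 227.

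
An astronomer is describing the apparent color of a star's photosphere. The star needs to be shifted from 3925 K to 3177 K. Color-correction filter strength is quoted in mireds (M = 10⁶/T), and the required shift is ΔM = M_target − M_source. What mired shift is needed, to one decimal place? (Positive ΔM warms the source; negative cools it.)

+60.0 mireds

M_source = 10⁶/3925 = 254.777; M_target = 10⁶/3177 = 314.762.
ΔM = 314.762 − 254.777 = 59.985 → +60.0 mireds, a warming shift.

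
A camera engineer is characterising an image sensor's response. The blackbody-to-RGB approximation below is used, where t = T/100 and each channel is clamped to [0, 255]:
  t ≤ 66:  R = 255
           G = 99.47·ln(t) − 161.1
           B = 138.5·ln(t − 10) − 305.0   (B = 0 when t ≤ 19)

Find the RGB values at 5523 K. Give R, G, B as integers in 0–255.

R=255, G=238, B=223

t = 5523/100 = 55.23; the t ≤ 66 branch applies.
R = 255 by definition for t ≤ 66.
G = 99.47·ln 55.23 − 161.1 = 99.47·4.0115 − 161.1 = 237.925.
B = 138.5·ln(55.23 − 10) − 305.0 = 138.5·ln 45.23 − 305.0 = 138.5·3.8118 − 305.0 = 222.929.
Rounded: (255, 238, 223).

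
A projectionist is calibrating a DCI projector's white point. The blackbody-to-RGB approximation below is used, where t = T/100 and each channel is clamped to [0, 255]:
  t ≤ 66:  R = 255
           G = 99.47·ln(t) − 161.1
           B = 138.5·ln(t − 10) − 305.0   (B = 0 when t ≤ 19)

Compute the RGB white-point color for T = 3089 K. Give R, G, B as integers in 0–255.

R=255, G=180, B=116

t = 3089/100 = 30.89; the t ≤ 66 branch applies.
R = 255 by definition for t ≤ 66.
G = 99.47·ln 30.89 − 161.1 = 99.47·3.4304 − 161.1 = 180.125.
B = 138.5·ln(30.89 − 10) − 305.0 = 138.5·ln 20.89 − 305.0 = 138.5·3.0393 − 305.0 = 115.939.
Rounded: (255, 180, 116).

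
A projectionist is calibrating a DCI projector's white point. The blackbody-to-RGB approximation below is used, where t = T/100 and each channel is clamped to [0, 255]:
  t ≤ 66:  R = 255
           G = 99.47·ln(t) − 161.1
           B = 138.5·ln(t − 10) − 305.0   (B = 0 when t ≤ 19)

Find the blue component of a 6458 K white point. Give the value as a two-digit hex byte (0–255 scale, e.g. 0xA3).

t = 6458/100 = 64.58; the t ≤ 66 branch applies.
B = 138.5·ln(64.58 − 10) − 305.0 = 138.5·ln 54.58 − 305.0 = 138.5·3.9997 − 305.0 = 248.954.
Rounded: 249; in hex, 0xF9.

0xF9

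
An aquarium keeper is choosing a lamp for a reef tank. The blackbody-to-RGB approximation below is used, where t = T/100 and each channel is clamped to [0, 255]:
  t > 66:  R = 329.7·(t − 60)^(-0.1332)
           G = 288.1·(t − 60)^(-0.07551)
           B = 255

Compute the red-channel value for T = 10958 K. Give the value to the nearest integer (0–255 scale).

196

t = 10958/100 = 109.58; the t > 66 branch applies.
R = 329.7·(109.58 − 60)^(-0.1332) = 329.7·49.58^(-0.1332) = 329.7·0.59455 = 196.022.
Rounded: 196.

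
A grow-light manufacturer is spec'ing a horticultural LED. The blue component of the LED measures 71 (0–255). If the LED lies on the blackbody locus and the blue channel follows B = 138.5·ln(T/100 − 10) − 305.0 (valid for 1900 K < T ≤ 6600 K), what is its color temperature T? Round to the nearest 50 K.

2500 K

ln(t − 10) = (71 + 305.0) / 138.5 = 2.7148.
t − 10 = e^2.7148 = 15.102, so t = 25.102.
T = 100·t = 2510 K → 2500 K to the nearest 50 K.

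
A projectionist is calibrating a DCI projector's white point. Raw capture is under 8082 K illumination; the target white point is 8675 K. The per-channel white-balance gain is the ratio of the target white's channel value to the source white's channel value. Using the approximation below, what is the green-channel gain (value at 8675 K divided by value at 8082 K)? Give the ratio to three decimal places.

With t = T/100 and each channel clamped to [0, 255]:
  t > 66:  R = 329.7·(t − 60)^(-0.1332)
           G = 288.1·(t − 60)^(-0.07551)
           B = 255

0.981

At 8082 K (t = 80.82):
  G = 288.1·(80.82 − 60)^(-0.07551) = 288.1·20.82^(-0.07551) = 288.1·0.79514 = 229.079.
At 8675 K (t = 86.75):
  G = 288.1·(86.75 − 60)^(-0.07551) = 288.1·26.75^(-0.07551) = 288.1·0.78023 = 224.784.
Gain = 224.784 / 229.079 = 0.9813 → 0.981.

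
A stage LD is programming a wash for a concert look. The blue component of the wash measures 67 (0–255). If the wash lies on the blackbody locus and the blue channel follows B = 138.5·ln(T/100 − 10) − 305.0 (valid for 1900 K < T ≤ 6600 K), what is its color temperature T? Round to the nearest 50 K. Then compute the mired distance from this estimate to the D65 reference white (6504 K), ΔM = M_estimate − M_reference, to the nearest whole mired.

ln(t − 10) = (67 + 305.0) / 138.5 = 2.6859.
t − 10 = e^2.6859 = 14.672, so t = 24.672.
T = 100·t = 2467 K → 2450 K to the nearest 50 K.
M_estimate = 10⁶/2450 = 408.16; M_reference = 10⁶/6504 = 153.75.
ΔM = 408.16 − 153.75 = 254.41 → +254 mireds.

+254 mireds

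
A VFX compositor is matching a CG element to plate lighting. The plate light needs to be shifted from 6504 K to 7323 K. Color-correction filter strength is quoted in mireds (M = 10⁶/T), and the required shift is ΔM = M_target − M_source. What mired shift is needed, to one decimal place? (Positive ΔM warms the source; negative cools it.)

-17.2 mireds

M_source = 10⁶/6504 = 153.752; M_target = 10⁶/7323 = 136.556.
ΔM = 136.556 − 153.752 = -17.195 → -17.2 mireds, a cooling shift.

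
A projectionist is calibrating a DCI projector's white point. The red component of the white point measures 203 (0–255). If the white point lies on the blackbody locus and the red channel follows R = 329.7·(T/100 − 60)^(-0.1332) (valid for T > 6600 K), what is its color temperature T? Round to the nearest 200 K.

9800 K

(t − 60)^(-0.1332) = 203/329.7 = 0.61571.
t − 60 = 0.61571^(1/-0.1332) = 0.61571^(-7.508) = 38.129, so t = 98.129.
T = 100·t = 9813 K → 9800 K to the nearest 200 K.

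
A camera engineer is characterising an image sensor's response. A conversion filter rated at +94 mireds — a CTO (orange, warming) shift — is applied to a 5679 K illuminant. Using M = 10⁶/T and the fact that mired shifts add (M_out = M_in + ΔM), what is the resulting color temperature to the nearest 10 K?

3700 K

M_in = 10⁶/5679 = 176.09 mireds.
M_out = 176.09 + (+94) = 270.09 mireds.
T_out = 10⁶/270.09 = 3702.5 K → 3700 K.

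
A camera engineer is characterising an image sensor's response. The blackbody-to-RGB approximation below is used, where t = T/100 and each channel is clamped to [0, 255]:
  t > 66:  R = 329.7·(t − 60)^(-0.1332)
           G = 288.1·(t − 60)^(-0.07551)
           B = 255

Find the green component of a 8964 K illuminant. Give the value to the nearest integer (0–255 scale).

223

t = 8964/100 = 89.64; the t > 66 branch applies.
G = 288.1·(89.64 − 60)^(-0.07551) = 288.1·29.64^(-0.07551) = 288.1·0.77421 = 223.050.
Rounded: 223.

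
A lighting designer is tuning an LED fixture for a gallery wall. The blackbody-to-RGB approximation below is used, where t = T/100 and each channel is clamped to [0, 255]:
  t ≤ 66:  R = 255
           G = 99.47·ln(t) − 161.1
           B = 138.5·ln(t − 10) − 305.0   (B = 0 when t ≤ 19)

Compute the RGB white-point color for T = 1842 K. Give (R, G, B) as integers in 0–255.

(255, 129, 0)

t = 1842/100 = 18.42; the t ≤ 66 branch applies.
R = 255 by definition for t ≤ 66.
G = 99.47·ln 18.42 − 161.1 = 99.47·2.9134 − 161.1 = 128.700.
t = 18.42 ≤ 19, so B = 0.
Rounded: (255, 129, 0).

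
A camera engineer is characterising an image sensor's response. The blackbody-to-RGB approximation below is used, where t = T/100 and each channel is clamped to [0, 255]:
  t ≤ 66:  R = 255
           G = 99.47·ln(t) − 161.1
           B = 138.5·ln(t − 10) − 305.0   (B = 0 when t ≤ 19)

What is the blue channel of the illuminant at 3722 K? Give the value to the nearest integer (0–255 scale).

153

t = 3722/100 = 37.22; the t ≤ 66 branch applies.
B = 138.5·ln(37.22 − 10) − 305.0 = 138.5·ln 27.22 − 305.0 = 138.5·3.3040 − 305.0 = 152.597.
Rounded: 153.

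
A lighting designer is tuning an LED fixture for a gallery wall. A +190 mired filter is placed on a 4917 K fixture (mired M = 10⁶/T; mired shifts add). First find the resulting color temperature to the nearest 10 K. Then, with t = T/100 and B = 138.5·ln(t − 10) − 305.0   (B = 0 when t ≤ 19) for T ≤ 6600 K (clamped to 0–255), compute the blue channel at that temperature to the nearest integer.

74

M_in = 10⁶/4917 = 203.38; M_out = 203.38 + (+190) = 393.38.
T_out = 10⁶/393.38 = 2542.1 K → 2540 K; t = 25.4.
B = 138.5·ln(25.4 − 10) − 305.0 = 138.5·ln 15.4 − 305.0 = 138.5·2.7344 − 305.0 = 73.710.
Rounded: 74.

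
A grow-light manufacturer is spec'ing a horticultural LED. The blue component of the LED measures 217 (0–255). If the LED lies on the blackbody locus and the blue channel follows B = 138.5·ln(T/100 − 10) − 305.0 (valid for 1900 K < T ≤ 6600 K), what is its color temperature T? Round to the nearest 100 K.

ln(t − 10) = (217 + 305.0) / 138.5 = 3.7690.
t − 10 = e^3.7690 = 43.335, so t = 53.335.
T = 100·t = 5333 K → 5300 K to the nearest 100 K.

5300 K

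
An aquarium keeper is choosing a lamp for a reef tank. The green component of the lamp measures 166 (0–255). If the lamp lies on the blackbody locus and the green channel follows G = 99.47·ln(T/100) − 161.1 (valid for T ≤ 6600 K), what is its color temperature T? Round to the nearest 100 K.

2700 K

ln t = (166 + 161.1) / 99.47 = 3.2884.
t = e^3.2884 = 26.801.
T = 100·t = 2680 K → 2700 K to the nearest 100 K.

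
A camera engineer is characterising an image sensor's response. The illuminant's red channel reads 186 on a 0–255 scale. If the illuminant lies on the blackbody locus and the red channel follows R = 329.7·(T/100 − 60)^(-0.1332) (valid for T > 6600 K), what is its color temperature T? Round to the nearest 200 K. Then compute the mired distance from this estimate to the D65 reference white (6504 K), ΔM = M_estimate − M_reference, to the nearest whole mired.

-79 mireds

(t − 60)^(-0.1332) = 186/329.7 = 0.56415.
t − 60 = 0.56415^(1/-0.1332) = 0.56415^(-7.508) = 73.521, so t = 133.521.
T = 100·t = 13352 K → 13400 K to the nearest 200 K.
M_estimate = 10⁶/13400 = 74.63; M_reference = 10⁶/6504 = 153.75.
ΔM = 74.63 − 153.75 = -79.12 → -79 mireds.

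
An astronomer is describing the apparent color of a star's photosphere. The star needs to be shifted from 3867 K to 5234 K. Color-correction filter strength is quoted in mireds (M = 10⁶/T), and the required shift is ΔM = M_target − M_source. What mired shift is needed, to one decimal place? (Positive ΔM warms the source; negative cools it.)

-67.5 mireds

M_source = 10⁶/3867 = 258.598; M_target = 10⁶/5234 = 191.058.
ΔM = 191.058 − 258.598 = -67.540 → -67.5 mireds, a cooling shift.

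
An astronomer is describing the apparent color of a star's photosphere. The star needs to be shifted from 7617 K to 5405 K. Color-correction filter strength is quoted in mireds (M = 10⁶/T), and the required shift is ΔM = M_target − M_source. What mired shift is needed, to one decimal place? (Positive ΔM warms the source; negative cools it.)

M_source = 10⁶/7617 = 131.285; M_target = 10⁶/5405 = 185.014.
ΔM = 185.014 − 131.285 = 53.729 → +53.7 mireds, a warming shift.

+53.7 mireds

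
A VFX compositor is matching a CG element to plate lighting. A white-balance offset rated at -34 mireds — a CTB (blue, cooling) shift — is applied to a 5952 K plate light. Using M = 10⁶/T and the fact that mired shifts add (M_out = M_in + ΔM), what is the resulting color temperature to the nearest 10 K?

M_in = 10⁶/5952 = 168.01 mireds.
M_out = 168.01 + (-34) = 134.01 mireds.
T_out = 10⁶/134.01 = 7462.1 K → 7460 K.

7460 K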